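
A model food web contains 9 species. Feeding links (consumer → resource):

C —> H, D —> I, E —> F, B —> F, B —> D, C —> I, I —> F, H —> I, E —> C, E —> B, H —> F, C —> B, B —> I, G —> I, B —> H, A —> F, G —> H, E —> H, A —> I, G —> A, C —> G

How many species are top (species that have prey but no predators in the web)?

Top species (has prey, but nothing eats it): E.
Count: 1.

1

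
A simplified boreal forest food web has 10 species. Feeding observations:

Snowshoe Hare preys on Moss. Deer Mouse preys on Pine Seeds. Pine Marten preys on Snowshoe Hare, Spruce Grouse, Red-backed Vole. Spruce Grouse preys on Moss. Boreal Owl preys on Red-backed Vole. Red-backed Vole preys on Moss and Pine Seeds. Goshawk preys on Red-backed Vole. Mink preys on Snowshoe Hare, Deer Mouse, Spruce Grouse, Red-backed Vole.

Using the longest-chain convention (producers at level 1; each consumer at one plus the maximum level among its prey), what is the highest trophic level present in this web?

3

Producers (level 1): Pine Seeds, Moss.
Moss → Snowshoe Hare → Pine Marten gives Pine Marten level 3.
No species has a prey at level 3, so no species reaches level 4.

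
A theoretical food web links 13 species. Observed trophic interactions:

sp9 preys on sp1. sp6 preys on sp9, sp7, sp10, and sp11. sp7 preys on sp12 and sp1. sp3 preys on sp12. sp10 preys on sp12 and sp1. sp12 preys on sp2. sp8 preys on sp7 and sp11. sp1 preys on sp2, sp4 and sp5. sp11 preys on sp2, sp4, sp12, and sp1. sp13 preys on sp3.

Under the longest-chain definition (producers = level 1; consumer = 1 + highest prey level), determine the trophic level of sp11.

sp2 is a producer → level 1.
sp1 eats sp2 (level 1); other prey at levels: sp5 1, sp4 1 → level 2.
sp11 eats sp1 (level 2); other prey at levels: sp2 1, sp4 1, sp12 2 → level 3.

Trophic level 3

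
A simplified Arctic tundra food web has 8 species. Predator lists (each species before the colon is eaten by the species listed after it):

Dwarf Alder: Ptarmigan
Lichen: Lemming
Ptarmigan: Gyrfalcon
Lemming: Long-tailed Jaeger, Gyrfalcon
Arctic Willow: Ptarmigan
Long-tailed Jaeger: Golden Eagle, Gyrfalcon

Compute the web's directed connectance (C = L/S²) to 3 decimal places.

C = 0.125

The web has S = 8 species and L = 8 feeding links.
C = L / S² = 8 / 64 = 0.1250 ≈ 0.125.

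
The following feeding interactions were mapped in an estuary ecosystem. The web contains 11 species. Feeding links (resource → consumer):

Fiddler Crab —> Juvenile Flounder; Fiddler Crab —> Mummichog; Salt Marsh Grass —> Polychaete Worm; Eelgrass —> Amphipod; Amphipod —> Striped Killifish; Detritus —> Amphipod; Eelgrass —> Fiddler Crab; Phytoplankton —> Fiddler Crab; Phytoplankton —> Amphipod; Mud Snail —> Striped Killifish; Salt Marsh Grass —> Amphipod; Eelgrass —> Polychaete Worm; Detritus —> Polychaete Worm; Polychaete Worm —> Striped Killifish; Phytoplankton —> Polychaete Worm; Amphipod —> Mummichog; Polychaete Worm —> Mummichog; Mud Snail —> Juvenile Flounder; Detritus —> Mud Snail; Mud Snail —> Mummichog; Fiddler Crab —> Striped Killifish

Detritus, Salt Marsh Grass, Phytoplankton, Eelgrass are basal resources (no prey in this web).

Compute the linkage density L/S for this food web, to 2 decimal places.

There are L = 21 links among S = 11 species.
L/S = 21/11 = 1.9091 ≈ 1.91.

L/S = 1.91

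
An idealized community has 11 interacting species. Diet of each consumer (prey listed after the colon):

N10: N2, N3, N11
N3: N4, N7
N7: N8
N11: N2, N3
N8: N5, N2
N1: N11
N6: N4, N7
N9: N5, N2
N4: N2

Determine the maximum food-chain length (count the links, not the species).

One longest chain: N5 → N8 → N7 → N3 → N11 → N1.
It has 6 species and 5 links.

5 links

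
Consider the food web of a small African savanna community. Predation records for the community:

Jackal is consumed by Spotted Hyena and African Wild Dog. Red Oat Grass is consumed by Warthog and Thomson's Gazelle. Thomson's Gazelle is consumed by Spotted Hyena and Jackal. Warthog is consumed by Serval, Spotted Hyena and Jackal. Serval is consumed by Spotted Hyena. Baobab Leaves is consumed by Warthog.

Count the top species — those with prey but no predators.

Top species (has prey, but nothing eats it): Spotted Hyena, African Wild Dog.
Count: 2.

2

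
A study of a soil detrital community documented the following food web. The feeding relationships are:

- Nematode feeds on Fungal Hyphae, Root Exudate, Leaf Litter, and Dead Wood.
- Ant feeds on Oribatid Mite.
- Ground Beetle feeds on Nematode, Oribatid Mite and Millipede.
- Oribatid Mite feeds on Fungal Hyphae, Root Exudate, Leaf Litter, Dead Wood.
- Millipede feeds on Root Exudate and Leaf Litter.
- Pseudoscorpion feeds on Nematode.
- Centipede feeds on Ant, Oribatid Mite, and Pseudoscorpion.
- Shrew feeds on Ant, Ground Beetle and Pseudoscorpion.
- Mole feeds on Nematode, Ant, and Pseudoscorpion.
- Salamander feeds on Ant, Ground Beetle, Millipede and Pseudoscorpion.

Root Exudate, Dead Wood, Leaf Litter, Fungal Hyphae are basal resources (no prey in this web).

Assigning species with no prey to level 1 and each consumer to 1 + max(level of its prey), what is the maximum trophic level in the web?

4

Basal resources (level 1): Root Exudate, Dead Wood, Leaf Litter, Fungal Hyphae.
Root Exudate → Oribatid Mite → Ant → Salamander gives Salamander level 4.
No species has a prey at level 4, so no species reaches level 5.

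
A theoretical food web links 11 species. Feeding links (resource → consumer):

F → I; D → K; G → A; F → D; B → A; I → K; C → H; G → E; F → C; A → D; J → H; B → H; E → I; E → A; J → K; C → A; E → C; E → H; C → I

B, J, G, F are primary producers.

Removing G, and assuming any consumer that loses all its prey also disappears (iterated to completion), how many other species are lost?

1

Remove G.
Round 1: E (all prey gone) → extinct.
No further losses. Total secondary extinctions: 1.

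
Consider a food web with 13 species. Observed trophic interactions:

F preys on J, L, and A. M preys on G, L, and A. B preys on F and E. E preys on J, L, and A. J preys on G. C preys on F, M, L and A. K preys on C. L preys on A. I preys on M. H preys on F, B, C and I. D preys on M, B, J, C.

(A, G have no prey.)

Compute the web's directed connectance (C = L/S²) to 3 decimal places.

The web has S = 13 species and L = 27 feeding links.
C = L / S² = 27 / 169 = 0.1598 ≈ 0.160.

C = 0.160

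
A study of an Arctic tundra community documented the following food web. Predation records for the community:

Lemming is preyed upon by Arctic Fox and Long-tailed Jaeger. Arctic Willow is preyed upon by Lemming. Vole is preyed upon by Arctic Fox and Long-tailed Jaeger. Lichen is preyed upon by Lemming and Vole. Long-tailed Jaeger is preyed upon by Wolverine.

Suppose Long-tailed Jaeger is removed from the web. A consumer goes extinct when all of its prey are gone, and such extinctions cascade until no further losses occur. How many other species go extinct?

1

Remove Long-tailed Jaeger.
Round 1: Wolverine (all prey gone) → extinct.
No further losses. Total secondary extinctions: 1.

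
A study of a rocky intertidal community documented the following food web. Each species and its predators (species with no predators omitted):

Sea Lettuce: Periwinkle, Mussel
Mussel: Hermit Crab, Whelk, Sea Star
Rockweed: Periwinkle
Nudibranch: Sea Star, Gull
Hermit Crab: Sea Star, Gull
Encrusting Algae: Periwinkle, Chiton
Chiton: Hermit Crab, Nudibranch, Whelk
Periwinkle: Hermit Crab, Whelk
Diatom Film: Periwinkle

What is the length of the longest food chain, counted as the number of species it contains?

4 species

One longest chain: Encrusting Algae → Chiton → Nudibranch → Sea Star.
It has 4 species and 3 links.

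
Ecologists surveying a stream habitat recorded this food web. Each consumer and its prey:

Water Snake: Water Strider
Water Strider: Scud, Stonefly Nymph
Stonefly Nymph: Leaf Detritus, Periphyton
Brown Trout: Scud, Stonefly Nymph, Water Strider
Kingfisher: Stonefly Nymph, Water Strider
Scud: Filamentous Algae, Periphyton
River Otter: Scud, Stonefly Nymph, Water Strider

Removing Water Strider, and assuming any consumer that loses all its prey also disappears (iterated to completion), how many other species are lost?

1

Remove Water Strider.
Round 1: Water Snake (all prey gone) → extinct.
No further losses. Total secondary extinctions: 1.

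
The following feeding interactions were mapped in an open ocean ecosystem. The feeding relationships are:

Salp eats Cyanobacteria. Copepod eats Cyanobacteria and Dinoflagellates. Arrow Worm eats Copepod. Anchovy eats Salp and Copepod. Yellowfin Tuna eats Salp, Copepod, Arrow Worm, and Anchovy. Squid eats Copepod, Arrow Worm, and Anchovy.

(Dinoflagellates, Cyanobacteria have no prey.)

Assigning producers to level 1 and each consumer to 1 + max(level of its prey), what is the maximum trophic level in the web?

4

Producers (level 1): Dinoflagellates, Cyanobacteria.
Cyanobacteria → Salp → Anchovy → Squid gives Squid level 4.
No species has a prey at level 4, so no species reaches level 5.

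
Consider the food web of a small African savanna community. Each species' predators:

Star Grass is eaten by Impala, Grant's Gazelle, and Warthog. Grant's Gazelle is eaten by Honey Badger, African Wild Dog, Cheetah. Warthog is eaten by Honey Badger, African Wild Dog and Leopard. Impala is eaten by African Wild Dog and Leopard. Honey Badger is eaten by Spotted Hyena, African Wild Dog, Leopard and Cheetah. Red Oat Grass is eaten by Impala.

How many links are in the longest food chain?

3 links

One longest chain: Star Grass → Warthog → Honey Badger → Spotted Hyena.
It has 4 species and 3 links.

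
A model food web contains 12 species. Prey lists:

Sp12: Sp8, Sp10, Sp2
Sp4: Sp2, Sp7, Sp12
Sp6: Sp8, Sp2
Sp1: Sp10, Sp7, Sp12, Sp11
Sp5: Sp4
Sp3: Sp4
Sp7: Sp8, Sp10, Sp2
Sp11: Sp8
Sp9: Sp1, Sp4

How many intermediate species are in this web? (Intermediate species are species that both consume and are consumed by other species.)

5

Intermediate species (has both prey and predators): Sp7, Sp12, Sp11, Sp1, Sp4.
Count: 5.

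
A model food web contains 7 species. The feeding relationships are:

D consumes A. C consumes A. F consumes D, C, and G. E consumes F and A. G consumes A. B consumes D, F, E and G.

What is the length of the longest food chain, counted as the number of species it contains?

5 species

One longest chain: A → C → F → E → B.
It has 5 species and 4 links.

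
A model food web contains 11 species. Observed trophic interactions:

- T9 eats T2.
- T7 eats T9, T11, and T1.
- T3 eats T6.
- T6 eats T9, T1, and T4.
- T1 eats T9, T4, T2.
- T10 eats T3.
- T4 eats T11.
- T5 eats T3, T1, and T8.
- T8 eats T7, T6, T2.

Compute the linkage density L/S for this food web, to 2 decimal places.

There are L = 19 links among S = 11 species.
L/S = 19/11 = 1.7273 ≈ 1.73.

L/S = 1.73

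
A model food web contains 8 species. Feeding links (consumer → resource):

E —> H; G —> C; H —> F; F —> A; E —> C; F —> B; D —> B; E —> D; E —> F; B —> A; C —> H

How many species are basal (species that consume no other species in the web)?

1

Basal species (no prey listed): A.
Count: 1.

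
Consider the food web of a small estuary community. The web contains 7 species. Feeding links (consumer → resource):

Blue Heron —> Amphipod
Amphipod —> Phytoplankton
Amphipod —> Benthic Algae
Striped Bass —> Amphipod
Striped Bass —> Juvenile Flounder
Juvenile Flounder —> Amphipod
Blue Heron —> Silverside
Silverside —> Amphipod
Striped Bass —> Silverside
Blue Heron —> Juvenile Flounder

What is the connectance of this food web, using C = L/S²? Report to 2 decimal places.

C = 0.20

The web has S = 7 species and L = 10 feeding links.
C = L / S² = 10 / 49 = 0.2041 ≈ 0.20.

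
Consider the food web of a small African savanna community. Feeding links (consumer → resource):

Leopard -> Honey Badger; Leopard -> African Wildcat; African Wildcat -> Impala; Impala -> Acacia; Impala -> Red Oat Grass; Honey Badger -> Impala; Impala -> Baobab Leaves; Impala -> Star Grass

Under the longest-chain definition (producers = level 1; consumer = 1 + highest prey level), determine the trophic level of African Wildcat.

Baobab Leaves is a producer → level 1.
Impala eats Baobab Leaves (level 1); other prey at levels: Star Grass 1, Red Oat Grass 1, Acacia 1 → level 2.
African Wildcat eats Impala → level 3.

Trophic level 3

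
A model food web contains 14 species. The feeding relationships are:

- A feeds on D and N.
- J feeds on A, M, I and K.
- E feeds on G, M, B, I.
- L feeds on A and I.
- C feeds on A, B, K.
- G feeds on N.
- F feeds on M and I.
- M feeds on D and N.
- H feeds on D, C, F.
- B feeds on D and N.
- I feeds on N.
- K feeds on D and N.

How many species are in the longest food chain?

One longest chain: N → I → F → H.
It has 4 species and 3 links.

4 species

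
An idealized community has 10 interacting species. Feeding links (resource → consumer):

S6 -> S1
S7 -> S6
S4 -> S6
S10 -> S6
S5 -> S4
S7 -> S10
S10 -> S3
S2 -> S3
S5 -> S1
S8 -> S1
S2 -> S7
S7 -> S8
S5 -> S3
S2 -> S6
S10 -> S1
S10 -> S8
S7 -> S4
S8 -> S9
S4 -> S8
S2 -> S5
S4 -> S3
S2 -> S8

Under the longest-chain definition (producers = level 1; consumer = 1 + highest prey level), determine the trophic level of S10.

Trophic level 3

S2 is a producer → level 1.
S7 eats S2 → level 2.
S10 eats S7 → level 3.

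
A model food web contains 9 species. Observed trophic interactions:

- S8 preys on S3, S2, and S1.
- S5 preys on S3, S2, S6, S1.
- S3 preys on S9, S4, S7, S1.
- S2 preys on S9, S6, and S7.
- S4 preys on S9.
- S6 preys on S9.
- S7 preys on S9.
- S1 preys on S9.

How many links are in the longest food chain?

One longest chain: S9 → S1 → S3 → S5.
It has 4 species and 3 links.

3 links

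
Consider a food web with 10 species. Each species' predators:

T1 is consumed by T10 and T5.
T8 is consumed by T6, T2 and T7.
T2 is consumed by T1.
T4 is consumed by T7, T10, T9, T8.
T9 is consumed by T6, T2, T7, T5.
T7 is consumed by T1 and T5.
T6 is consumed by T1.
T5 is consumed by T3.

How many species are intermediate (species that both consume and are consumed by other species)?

Intermediate species (has both prey and predators): T9, T8, T7, T6, T2, T1, T5.
Count: 7.

7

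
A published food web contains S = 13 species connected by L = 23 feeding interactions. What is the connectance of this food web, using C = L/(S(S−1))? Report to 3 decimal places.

The web has S = 13 species and L = 23 feeding links.
C = L / (S(S−1)) = 23 / 156 = 0.1474 ≈ 0.147.

C = 0.147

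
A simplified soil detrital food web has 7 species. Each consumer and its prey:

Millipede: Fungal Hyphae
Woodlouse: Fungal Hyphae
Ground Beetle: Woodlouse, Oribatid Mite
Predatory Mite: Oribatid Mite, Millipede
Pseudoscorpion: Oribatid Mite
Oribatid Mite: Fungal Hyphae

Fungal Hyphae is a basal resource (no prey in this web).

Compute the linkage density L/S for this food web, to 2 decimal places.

There are L = 8 links among S = 7 species.
L/S = 8/7 = 1.1429 ≈ 1.14.

L/S = 1.14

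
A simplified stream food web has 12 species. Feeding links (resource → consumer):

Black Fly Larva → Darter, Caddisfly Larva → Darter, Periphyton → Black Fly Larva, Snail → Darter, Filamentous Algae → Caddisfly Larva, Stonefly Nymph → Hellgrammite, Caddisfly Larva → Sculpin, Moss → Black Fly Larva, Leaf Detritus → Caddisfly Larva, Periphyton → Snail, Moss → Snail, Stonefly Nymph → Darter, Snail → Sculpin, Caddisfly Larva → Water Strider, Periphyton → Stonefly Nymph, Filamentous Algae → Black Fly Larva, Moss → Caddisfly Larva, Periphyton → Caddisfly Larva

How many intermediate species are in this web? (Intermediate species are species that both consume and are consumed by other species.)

Intermediate species (has both prey and predators): Caddisfly Larva, Black Fly Larva, Snail, Stonefly Nymph.
Count: 4.

4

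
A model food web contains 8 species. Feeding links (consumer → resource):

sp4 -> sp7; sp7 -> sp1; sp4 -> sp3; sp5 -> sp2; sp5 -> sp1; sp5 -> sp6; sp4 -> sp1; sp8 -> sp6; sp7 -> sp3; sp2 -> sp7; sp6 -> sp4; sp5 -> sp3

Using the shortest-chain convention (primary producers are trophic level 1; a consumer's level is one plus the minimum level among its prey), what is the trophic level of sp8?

sp1 is a producer → level 1.
sp4 eats sp1 → level 2.
sp6 eats sp4 → level 3.
sp8 eats sp6 → level 4.
No prey of sp8 is below level 3, so 4 is the minimum.

Trophic level 4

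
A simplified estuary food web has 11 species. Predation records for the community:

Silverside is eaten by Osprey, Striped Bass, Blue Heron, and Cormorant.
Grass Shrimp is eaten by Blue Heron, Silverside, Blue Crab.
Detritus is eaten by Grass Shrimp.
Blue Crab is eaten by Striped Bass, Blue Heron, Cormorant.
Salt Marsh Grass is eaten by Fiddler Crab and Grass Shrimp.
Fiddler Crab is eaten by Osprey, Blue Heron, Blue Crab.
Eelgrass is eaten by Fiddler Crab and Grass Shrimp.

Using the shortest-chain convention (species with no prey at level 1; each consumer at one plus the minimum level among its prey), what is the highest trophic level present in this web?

Basal resources (level 1): Salt Marsh Grass, Eelgrass, Detritus.
Following each consumer down to its lowest-level prey: Salt Marsh Grass → Grass Shrimp → Silverside → Striped Bass (levels 1 through 4).
All prey of Striped Bass (Silverside 3, Blue Crab 3) are at level 3 or above, so Striped Bass is at level 1 + 3 = 4.
Every consumer has at least one prey at level 3 or below, so none exceeds level 4.

4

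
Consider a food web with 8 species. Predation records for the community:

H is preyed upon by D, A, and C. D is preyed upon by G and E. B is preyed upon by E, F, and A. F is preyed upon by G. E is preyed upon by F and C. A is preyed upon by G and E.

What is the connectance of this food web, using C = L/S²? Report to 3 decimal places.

C = 0.203

The web has S = 8 species and L = 13 feeding links.
C = L / S² = 13 / 64 = 0.2031 ≈ 0.203.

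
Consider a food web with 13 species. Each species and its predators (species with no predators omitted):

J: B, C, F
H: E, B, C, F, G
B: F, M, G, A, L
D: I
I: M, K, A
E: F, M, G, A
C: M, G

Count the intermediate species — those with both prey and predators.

4

Intermediate species (has both prey and predators): E, B, I, C.
Count: 4.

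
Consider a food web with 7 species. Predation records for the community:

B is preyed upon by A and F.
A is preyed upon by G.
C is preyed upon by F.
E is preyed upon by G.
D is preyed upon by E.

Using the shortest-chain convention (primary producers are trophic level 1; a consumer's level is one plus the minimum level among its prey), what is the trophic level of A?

B is a producer → level 1.
A eats B → level 2.

Trophic level 2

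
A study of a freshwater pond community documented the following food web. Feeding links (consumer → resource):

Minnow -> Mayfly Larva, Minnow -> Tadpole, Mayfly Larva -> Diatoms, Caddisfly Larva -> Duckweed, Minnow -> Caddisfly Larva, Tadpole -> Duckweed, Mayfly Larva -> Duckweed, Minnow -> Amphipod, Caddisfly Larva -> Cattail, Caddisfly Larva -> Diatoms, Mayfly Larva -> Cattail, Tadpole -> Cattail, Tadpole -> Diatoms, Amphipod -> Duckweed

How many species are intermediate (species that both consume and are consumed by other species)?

Intermediate species (has both prey and predators): Caddisfly Larva, Mayfly Larva, Tadpole, Amphipod.
Count: 4.

4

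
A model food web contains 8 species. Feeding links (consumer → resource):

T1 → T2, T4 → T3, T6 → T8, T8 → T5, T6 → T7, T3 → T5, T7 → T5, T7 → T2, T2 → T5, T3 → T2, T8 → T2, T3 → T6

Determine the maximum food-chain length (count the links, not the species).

5 links

One longest chain: T5 → T2 → T8 → T6 → T3 → T4.
It has 6 species and 5 links.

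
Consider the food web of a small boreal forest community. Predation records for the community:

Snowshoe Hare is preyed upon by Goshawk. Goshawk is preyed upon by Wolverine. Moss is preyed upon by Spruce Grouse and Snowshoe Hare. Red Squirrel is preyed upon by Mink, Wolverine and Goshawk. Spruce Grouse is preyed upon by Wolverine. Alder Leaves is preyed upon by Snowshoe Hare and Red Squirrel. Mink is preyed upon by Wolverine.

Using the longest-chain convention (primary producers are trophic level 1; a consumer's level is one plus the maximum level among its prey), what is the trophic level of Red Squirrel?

Alder Leaves is a producer → level 1.
Red Squirrel eats Alder Leaves → level 2.

Trophic level 2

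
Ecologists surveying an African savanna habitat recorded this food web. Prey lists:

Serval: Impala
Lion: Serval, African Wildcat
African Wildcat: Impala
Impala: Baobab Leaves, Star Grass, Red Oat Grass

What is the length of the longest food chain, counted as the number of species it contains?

4 species

One longest chain: Baobab Leaves → Impala → Serval → Lion.
It has 4 species and 3 links.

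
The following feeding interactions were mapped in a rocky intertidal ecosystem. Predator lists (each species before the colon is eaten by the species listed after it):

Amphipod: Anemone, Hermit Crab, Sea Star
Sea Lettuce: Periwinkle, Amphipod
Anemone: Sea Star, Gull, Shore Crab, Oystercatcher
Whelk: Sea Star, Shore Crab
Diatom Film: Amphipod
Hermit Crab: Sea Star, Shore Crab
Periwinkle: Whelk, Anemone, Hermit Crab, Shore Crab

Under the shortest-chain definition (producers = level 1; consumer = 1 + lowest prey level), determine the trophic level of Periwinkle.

Trophic level 2

Sea Lettuce is a producer → level 1.
Periwinkle eats Sea Lettuce → level 2.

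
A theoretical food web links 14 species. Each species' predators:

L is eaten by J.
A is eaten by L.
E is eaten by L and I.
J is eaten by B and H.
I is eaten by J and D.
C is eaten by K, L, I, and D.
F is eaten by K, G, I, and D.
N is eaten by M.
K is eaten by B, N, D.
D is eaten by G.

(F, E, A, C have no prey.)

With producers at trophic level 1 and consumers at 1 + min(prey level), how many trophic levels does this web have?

Producers (level 1): F, E, A, C.
Following each consumer down to its lowest-level prey: F → K → N → M (levels 1 through 4).
All prey of M (N 3) are at level 3 or above, so M is at level 1 + 3 = 4.
Every consumer has at least one prey at level 3 or below, so none exceeds level 4.

4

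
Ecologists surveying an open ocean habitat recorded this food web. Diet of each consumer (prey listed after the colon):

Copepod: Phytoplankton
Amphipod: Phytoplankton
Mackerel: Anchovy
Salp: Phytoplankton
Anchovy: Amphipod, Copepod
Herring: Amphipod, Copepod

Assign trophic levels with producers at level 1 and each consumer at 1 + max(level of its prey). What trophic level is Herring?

Phytoplankton is a producer → level 1.
Amphipod eats Phytoplankton → level 2.
Herring eats Amphipod (level 2); other prey at levels: Copepod 2 → level 3.

Trophic level 3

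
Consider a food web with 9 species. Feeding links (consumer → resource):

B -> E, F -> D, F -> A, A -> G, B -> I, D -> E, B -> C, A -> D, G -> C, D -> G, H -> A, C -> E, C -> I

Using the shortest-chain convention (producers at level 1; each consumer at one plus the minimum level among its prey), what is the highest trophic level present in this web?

Producers (level 1): I, E.
Following each consumer down to its lowest-level prey: E → D → A → H (levels 1 through 4).
All prey of H (A 3) are at level 3 or above, so H is at level 1 + 3 = 4.
Every consumer has at least one prey at level 3 or below, so none exceeds level 4.

4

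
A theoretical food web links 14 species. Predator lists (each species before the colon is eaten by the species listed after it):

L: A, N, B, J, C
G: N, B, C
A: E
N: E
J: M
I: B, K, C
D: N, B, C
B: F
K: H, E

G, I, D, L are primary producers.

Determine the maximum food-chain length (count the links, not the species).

One longest chain: I → K → H.
It has 3 species and 2 links.

2 links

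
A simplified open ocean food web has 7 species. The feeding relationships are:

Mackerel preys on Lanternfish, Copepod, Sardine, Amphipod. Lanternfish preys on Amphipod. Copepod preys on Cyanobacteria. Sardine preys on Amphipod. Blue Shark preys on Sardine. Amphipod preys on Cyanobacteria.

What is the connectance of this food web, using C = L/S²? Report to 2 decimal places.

The web has S = 7 species and L = 9 feeding links.
C = L / S² = 9 / 49 = 0.1837 ≈ 0.18.

C = 0.18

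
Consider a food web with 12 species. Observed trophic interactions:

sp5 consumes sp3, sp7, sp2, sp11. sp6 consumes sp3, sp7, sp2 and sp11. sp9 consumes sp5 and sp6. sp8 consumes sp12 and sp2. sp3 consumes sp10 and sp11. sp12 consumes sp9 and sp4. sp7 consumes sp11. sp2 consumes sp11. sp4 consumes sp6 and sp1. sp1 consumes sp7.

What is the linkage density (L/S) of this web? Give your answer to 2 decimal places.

There are L = 21 links among S = 12 species.
L/S = 21/12 = 1.7500 ≈ 1.75.

L/S = 1.75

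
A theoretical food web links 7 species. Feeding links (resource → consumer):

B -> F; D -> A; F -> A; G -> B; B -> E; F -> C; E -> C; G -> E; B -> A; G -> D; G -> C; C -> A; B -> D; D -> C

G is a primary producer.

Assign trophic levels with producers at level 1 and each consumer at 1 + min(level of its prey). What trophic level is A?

G is a producer → level 1.
B eats G → level 2.
A eats B → level 3.
No prey of A is below level 2, so 3 is the minimum.

Trophic level 3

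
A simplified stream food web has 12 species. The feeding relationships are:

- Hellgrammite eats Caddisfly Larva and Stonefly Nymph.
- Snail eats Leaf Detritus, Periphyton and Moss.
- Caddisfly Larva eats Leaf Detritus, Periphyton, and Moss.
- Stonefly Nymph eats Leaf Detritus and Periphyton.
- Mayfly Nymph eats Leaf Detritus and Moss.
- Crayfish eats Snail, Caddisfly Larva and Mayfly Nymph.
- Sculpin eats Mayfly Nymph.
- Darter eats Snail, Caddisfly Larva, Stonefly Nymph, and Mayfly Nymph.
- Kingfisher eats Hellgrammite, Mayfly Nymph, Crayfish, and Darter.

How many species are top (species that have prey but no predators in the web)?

2

Top species (has prey, but nothing eats it): Sculpin, Kingfisher.
Count: 2.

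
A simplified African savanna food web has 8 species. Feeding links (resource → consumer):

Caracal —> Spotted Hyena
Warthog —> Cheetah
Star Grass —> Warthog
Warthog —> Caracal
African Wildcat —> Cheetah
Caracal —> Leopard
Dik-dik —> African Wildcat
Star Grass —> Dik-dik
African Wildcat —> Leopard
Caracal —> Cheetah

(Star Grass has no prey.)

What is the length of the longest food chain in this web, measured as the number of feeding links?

One longest chain: Star Grass → Warthog → Caracal → Cheetah.
It has 4 species and 3 links.

3 links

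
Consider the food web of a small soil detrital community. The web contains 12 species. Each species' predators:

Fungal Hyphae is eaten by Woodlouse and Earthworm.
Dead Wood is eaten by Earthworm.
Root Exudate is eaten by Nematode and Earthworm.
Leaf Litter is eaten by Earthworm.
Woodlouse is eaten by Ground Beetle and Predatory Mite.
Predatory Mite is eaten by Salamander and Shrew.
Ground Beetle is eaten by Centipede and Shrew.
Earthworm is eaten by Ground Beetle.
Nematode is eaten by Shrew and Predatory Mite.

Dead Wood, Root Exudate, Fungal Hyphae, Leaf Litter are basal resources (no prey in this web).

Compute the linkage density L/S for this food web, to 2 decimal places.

There are L = 15 links among S = 12 species.
L/S = 15/12 = 1.2500 ≈ 1.25.

L/S = 1.25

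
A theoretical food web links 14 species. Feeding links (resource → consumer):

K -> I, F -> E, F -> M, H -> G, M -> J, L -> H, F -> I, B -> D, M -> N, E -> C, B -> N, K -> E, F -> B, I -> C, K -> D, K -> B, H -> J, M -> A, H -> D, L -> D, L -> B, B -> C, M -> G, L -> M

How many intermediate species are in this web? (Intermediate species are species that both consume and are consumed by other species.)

Intermediate species (has both prey and predators): I, M, H, E, B.
Count: 5.

5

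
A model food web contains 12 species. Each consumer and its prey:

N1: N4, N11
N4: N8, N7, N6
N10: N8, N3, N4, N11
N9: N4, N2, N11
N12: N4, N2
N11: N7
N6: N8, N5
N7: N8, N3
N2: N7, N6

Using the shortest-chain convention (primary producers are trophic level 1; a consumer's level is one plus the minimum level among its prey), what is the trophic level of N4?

Trophic level 2

N8 is a producer → level 1.
N4 eats N8 → level 2.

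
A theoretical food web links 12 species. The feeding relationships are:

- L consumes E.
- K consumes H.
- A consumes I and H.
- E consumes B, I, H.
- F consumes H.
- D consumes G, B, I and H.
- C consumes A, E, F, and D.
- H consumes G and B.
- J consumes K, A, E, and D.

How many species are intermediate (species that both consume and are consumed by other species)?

Intermediate species (has both prey and predators): H, A, D, K, E, F.
Count: 6.

6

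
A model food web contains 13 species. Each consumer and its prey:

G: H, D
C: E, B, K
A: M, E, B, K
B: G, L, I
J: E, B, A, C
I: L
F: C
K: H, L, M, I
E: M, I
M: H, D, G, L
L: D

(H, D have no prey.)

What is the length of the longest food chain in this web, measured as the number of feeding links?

5 links

One longest chain: H → G → M → K → C → F.
It has 6 species and 5 links.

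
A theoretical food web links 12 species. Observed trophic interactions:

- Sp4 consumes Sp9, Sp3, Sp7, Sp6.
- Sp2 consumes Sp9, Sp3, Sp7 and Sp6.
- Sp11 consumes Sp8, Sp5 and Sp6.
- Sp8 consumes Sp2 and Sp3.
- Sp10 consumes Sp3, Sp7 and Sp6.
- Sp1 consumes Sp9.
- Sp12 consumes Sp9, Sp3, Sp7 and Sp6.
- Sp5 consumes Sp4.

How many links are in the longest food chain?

One longest chain: Sp9 → Sp4 → Sp5 → Sp11.
It has 4 species and 3 links.

3 links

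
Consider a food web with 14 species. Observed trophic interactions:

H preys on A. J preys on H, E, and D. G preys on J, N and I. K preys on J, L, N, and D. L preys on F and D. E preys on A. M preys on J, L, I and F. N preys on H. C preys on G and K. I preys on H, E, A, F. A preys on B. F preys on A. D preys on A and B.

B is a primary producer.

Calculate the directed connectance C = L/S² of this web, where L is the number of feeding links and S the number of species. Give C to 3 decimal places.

C = 0.148

The web has S = 14 species and L = 29 feeding links.
C = L / S² = 29 / 196 = 0.1480 ≈ 0.148.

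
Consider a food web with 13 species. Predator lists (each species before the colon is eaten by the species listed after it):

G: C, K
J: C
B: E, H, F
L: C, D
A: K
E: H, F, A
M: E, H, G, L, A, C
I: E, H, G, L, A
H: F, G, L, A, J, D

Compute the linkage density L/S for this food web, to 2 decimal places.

L/S = 2.23

There are L = 29 links among S = 13 species.
L/S = 29/13 = 2.2308 ≈ 2.23.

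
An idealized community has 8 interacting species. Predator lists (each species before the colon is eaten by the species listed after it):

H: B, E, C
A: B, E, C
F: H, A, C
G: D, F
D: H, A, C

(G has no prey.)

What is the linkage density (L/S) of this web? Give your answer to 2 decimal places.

There are L = 14 links among S = 8 species.
L/S = 14/8 = 1.7500 ≈ 1.75.

L/S = 1.75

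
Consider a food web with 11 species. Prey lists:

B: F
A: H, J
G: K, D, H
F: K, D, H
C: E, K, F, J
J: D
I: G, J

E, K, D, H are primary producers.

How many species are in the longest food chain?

One longest chain: K → F → B.
It has 3 species and 2 links.

3 species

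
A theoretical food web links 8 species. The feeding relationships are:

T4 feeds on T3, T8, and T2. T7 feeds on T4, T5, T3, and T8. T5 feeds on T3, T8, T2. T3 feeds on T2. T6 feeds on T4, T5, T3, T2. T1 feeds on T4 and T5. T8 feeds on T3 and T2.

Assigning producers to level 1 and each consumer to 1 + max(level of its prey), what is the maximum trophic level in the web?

Producers (level 1): T2.
T2 → T3 → T8 → T5 → T1 gives T1 level 5.
No species has a prey at level 5, so no species reaches level 6.

5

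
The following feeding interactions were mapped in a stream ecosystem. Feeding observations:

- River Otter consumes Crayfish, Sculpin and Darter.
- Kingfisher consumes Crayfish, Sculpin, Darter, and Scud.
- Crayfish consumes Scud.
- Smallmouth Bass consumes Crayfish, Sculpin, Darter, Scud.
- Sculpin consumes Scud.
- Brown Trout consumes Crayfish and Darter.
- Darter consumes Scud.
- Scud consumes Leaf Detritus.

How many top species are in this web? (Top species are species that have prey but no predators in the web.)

4

Top species (has prey, but nothing eats it): River Otter, Smallmouth Bass, Kingfisher, Brown Trout.
Count: 4.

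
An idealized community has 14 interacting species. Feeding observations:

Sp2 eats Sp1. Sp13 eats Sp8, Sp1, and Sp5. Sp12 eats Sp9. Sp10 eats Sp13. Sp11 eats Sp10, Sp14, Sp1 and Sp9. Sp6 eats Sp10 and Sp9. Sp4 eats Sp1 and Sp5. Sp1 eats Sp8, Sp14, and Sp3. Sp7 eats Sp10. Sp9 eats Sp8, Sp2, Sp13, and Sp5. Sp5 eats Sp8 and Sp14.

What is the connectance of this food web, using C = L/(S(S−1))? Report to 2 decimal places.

The web has S = 14 species and L = 24 feeding links.
C = L / (S(S−1)) = 24 / 182 = 0.1319 ≈ 0.13.

C = 0.13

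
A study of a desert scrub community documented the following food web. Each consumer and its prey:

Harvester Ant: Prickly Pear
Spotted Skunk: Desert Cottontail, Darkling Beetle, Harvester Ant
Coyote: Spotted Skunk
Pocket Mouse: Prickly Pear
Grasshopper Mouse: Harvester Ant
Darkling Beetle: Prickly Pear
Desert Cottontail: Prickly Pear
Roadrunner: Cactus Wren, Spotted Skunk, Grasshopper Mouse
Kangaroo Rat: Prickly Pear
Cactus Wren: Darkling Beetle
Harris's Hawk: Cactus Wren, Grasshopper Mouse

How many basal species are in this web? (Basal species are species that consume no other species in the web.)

1

Basal species (no prey listed): Prickly Pear.
Count: 1.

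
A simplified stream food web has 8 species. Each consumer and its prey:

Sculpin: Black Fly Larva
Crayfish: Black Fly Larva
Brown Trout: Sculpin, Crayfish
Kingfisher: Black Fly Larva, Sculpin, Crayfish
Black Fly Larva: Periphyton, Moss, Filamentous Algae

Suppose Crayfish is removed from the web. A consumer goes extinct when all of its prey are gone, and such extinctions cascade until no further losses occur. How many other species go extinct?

Remove Crayfish.
Every predator of it retains at least one other prey: Brown Trout still has Sculpin; Kingfisher still has Black Fly Larva, Sculpin.
No consumer loses all prey, so no secondary extinctions occur.

0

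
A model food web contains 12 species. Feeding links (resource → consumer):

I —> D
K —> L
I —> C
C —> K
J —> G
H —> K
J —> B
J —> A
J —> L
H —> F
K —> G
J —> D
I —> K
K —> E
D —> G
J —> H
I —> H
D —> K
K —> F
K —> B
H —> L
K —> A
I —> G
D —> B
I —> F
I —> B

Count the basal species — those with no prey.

Basal species (no prey listed): J, I.
Count: 2.

2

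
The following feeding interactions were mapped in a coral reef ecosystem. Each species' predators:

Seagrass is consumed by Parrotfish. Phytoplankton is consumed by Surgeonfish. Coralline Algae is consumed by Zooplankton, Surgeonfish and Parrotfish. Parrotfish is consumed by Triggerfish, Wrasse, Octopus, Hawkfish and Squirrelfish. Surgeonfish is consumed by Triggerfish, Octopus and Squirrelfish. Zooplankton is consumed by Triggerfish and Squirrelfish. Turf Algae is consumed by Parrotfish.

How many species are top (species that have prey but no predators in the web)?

Top species (has prey, but nothing eats it): Squirrelfish, Wrasse, Octopus, Hawkfish, Triggerfish.
Count: 5.

5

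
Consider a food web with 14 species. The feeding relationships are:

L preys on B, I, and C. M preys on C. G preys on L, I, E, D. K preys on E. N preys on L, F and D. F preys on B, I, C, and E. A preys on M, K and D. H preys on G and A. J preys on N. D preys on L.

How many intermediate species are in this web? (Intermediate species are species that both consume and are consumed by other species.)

Intermediate species (has both prey and predators): L, M, K, F, D, G, A, N.
Count: 8.

8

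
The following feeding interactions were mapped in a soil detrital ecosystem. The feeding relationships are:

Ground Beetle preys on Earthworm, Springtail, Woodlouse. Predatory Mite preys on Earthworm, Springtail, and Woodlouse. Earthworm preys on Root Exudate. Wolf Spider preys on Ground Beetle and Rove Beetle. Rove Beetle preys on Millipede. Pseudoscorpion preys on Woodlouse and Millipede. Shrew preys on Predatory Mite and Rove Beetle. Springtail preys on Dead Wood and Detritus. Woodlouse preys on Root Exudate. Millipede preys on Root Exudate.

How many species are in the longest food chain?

4 species

One longest chain: Root Exudate → Millipede → Rove Beetle → Wolf Spider.
It has 4 species and 3 links.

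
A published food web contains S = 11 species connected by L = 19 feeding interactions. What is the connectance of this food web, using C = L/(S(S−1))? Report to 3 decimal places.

C = 0.173

The web has S = 11 species and L = 19 feeding links.
C = L / (S(S−1)) = 19 / 110 = 0.1727 ≈ 0.173.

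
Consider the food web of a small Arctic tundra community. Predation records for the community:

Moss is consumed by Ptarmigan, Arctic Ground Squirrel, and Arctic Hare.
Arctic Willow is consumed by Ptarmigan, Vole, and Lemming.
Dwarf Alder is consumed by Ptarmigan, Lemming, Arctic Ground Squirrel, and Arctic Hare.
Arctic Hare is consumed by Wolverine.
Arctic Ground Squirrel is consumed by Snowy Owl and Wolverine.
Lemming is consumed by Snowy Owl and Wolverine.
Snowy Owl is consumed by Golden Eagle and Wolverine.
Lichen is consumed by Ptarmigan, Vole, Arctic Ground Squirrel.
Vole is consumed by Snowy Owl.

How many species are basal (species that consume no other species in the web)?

4

Basal species (no prey listed): Arctic Willow, Moss, Lichen, Dwarf Alder.
Count: 4.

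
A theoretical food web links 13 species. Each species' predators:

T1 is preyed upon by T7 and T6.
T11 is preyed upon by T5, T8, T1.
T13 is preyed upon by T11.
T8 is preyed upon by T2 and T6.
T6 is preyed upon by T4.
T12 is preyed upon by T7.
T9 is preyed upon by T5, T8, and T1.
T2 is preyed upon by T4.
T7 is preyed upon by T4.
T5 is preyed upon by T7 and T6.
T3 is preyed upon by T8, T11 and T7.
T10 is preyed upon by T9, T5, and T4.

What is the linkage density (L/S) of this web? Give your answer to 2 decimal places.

There are L = 23 links among S = 13 species.
L/S = 23/13 = 1.7692 ≈ 1.77.

L/S = 1.77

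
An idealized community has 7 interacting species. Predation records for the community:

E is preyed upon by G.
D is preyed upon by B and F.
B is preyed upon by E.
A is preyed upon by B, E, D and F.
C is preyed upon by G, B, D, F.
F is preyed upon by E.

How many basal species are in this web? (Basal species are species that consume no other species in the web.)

Basal species (no prey listed): A, C.
Count: 2.

2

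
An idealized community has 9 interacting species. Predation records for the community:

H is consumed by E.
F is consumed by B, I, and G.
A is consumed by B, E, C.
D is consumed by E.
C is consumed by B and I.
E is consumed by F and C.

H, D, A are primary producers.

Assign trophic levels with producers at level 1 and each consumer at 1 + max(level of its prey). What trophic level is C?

H is a producer → level 1.
E eats H (level 1); other prey at levels: D 1, A 1 → level 2.
C eats E (level 2); other prey at levels: A 1 → level 3.

Trophic level 3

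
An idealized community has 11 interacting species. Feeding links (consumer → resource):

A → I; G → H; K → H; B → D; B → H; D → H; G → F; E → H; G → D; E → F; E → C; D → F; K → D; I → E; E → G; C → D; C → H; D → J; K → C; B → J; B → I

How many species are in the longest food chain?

One longest chain: J → D → C → E → I → A.
It has 6 species and 5 links.

6 species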